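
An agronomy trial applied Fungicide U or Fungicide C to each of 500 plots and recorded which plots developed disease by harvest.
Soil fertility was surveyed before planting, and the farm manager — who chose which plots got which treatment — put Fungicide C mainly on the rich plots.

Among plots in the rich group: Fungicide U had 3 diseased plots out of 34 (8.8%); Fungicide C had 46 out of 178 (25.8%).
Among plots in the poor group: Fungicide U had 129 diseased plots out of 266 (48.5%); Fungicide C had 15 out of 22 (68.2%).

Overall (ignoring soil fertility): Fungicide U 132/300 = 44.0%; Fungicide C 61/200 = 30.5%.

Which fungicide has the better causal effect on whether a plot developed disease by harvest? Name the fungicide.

Fungicide U

Soil fertility differs across fungicides for reasons unrelated to any effect of the fungicide itself, and it separately predicts the outcome — a classic confounder. We must compare within soil fertility levels.
Within each level — rich: 8.8% vs 25.8%; poor: 48.5% vs 68.2% — Fungicide U is lower every time.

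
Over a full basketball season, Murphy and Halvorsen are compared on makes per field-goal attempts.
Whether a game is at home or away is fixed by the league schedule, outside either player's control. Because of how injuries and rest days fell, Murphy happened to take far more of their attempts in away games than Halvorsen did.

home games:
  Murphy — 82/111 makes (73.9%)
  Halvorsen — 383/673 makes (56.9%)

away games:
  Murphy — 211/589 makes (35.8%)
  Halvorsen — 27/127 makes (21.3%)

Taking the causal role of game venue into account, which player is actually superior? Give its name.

The stratified and pooled comparisons disagree (Murphy wins within each game venue; Halvorsen wins overall), so the answer turns on the causal role of game venue.
The imbalance in game venue arose from how field-goal attempts were allocated, not from anything the player did; and game venue independently affects the outcome. The pooled gap is confounded — condition on game venue.
Within each level — home games: 73.9% vs 56.9%; away games: 35.8% vs 21.3% — Murphy is higher every time.

Murphy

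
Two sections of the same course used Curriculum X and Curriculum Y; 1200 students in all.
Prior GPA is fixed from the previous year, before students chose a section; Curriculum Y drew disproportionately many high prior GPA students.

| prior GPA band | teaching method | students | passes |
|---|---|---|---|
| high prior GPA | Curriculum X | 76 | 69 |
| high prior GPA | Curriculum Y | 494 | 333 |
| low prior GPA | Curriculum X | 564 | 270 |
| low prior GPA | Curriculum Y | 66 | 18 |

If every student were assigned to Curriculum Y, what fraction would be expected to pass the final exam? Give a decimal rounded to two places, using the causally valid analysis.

Curriculum X is higher inside every prior GPA band stratum but Curriculum Y is higher in aggregate. Whether to stratify depends on how prior GPA band relates to the teaching method.
Prior GPA band is set before the teaching method has any effect — it is not caused by the teaching method — and it independently drives the outcome. That makes it a confounder, so the causal comparison is within prior GPA band levels.
Standardising Curriculum Y to the population prior GPA band mix: 0.475·333/494 + 0.525·18/66 = 0.463.

0.46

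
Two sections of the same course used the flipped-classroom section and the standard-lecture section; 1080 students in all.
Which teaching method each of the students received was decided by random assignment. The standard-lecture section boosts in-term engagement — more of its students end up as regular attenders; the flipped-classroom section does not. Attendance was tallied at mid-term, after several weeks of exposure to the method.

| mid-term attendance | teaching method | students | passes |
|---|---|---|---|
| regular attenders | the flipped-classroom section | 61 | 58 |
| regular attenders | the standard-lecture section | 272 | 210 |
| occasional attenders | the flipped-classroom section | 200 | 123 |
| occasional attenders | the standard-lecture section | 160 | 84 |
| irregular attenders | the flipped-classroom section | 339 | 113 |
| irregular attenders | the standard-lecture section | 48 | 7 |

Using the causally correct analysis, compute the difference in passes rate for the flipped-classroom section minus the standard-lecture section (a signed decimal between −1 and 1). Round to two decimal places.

Mid-term attendance here is a post-treatment variable shaped by the teaching method; conditioning on it would introduce bias rather than remove it. The overall comparison is the causal one.
The causal difference is the pooled difference: 0.490 − 0.627 = -0.137.

-0.14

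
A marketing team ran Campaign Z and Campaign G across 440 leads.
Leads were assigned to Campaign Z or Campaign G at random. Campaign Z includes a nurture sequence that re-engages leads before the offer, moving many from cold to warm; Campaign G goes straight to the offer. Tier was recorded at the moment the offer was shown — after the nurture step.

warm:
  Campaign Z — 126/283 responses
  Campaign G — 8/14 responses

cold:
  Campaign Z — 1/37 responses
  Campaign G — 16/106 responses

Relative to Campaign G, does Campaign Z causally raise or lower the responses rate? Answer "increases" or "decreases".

Engagement tier here is a post-treatment variable shaped by the campaign; conditioning on it would introduce bias rather than remove it. The overall comparison is the causal one.
Pooled: Campaign Z 39.7% vs Campaign G 20.0%; Campaign Z is higher overall.

increases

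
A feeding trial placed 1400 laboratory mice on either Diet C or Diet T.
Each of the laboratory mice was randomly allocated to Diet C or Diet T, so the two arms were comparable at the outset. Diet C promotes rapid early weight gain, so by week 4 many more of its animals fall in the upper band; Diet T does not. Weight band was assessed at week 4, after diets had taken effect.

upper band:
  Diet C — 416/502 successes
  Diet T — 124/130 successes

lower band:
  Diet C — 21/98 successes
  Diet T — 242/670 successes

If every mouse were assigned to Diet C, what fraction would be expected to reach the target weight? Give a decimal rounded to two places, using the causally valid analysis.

Stratifying would compare diets among laboratory mice the diets themselves sorted into week-4 weight band groups — a form of selection on an intermediate. The unconditioned pooled rates give the total causal effect.
So P(outcome | do(Diet C)) is just the pooled rate for Diet C: 437/600 = 0.728.

0.73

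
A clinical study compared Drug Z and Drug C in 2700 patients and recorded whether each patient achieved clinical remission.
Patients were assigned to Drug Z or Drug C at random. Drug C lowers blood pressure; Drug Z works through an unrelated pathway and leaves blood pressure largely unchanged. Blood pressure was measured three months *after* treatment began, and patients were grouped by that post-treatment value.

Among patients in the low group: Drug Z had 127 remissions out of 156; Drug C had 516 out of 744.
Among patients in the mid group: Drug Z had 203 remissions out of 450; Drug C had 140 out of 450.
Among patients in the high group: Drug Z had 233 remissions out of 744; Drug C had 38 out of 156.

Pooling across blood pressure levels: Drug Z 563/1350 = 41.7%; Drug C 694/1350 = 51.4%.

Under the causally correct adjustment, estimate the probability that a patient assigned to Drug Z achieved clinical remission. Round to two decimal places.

Blood pressure is downstream of the drug. One should not condition on a consequence of treatment, so the overall rates are the right comparison.
So P(outcome | do(Drug Z)) is just the pooled rate for Drug Z: 563/1350 = 0.417.

0.42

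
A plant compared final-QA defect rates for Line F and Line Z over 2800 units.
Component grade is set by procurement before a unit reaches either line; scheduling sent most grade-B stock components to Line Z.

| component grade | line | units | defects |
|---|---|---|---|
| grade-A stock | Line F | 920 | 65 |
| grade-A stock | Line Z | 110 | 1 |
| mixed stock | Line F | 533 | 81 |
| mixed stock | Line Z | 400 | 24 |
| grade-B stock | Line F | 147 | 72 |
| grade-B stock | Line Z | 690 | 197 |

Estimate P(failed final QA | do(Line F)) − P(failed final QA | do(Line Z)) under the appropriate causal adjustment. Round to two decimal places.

+0.11

Line Z is lower inside every component grade stratum but Line F is lower in aggregate. Whether to stratify depends on how component grade relates to the line.
Here component grade is a common cause — it drives both which line a case falls under and the outcome. The crude comparison mixes populations; the stratum-specific rates are the causally relevant ones.
Adjusting over the population distribution of component grade: 0.368·(0.071−0.009) + 0.333·(0.152−0.060) + 0.299·(0.490−0.286) = +0.114.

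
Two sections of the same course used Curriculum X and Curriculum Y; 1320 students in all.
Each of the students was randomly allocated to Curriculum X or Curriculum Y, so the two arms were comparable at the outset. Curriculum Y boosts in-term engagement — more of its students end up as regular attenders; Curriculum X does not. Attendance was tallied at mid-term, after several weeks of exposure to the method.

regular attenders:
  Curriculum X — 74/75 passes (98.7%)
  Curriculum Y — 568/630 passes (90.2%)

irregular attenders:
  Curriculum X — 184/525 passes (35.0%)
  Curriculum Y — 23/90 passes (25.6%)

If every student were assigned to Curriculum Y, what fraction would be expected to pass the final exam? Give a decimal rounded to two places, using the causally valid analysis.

Mid-term attendance is downstream of the teaching method. One should not condition on a consequence of treatment, so the overall rates are the right comparison.
So P(outcome | do(Curriculum Y)) is just the pooled rate for Curriculum Y: 591/720 = 0.821.

0.82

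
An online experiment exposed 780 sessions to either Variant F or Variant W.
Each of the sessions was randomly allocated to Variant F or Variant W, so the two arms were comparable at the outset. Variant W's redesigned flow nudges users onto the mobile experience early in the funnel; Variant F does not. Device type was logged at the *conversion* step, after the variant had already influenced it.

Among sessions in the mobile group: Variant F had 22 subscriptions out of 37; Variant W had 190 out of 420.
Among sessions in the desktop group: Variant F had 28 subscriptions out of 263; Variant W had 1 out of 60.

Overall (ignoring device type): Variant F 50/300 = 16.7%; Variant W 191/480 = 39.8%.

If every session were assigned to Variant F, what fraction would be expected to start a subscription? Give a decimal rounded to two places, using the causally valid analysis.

Device type here is a post-treatment variable shaped by the variant; conditioning on it would introduce bias rather than remove it. The overall comparison is the causal one.
So P(outcome | do(Variant F)) is just the pooled rate for Variant F: 50/300 = 0.167.

0.17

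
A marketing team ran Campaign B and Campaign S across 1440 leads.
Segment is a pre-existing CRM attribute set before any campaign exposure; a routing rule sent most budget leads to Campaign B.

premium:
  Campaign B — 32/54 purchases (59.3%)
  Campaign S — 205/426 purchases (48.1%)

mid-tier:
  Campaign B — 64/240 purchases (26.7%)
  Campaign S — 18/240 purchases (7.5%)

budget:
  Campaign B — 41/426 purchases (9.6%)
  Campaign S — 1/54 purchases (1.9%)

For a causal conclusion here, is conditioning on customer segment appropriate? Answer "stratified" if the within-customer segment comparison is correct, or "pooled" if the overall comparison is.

stratified

Campaign B is higher inside every customer segment stratum but Campaign S is higher in aggregate. Whether to stratify depends on how customer segment relates to the campaign.
Nothing the campaign does changes customer segment; the imbalance is an allocation artefact. With customer segment also predicting the outcome, the pooled figure is confounded, and the within-stratum comparison is the causal one.
Within each level — premium: 59.3% vs 48.1%; mid-tier: 26.7% vs 7.5%; budget: 9.6% vs 1.9% — Campaign B is higher every time.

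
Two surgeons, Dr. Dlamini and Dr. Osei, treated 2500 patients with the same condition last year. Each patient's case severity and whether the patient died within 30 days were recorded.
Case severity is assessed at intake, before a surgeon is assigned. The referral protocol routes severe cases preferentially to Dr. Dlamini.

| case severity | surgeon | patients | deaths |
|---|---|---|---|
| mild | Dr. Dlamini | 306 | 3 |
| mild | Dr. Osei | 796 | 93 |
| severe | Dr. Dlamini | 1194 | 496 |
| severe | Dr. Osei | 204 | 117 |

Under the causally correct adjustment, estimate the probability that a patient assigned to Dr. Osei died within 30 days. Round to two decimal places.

0.37

Within every case severity level Dr. Dlamini has the lower rate, yet pooled Dr. Osei does — Simpson's reversal.
Case severity satisfies the back-door criterion: it is not a descendant of the surgeon, and it blocks the spurious path from surgeon to outcome. Adjusting for it (i.e., using the within-case severity rates) gives the causal effect.
Standardising Dr. Osei to the population case severity mix: 0.441·93/796 + 0.559·117/204 = 0.372.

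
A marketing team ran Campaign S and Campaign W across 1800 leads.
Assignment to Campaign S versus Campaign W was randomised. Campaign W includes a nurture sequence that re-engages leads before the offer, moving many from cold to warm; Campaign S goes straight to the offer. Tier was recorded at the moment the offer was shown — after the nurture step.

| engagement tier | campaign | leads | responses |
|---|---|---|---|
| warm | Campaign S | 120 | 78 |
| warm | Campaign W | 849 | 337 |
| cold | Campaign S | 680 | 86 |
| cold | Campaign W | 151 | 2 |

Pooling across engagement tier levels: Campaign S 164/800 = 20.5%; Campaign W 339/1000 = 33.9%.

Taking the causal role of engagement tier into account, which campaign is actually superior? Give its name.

Campaign W

Within every engagement tier level Campaign S has the higher rate, yet pooled Campaign W does — Simpson's reversal.
Engagement tier here is a post-treatment variable shaped by the campaign; conditioning on it would introduce bias rather than remove it. The overall comparison is the causal one.
Pooled: Campaign S 20.5% vs Campaign W 33.9%; Campaign W is higher overall.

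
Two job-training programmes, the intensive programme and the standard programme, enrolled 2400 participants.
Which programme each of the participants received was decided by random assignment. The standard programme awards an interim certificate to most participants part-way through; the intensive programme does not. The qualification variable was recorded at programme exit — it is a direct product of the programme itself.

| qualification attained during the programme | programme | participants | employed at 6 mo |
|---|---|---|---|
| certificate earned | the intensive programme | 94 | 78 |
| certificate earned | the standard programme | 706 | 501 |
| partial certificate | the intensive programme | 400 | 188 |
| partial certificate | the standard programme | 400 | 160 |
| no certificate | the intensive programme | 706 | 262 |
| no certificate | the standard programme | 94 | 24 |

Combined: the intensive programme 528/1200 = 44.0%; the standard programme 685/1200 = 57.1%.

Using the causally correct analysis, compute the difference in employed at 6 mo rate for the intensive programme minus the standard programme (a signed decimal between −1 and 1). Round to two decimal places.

Because the programme influences qualification attained during the programme, qualification attained during the programme is a post-treatment mediator, not a confounder. Stratifying on it would bias the estimate; the causal effect is the crude pooled difference.
The causal difference is the pooled difference: 0.440 − 0.571 = -0.131.

-0.13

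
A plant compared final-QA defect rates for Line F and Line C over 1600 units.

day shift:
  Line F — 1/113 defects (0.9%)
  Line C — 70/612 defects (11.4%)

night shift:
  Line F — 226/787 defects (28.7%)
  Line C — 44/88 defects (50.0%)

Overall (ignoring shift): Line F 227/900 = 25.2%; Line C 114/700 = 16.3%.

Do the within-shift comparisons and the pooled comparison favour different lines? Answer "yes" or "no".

yes

Within each shift level (day shift 0.9% vs 11.4%; night shift 28.7% vs 50.0%), Line F has the lower rate every time. Pooled: 25.2% vs 16.3% — Line C has the lower rate overall. The two comparisons disagree.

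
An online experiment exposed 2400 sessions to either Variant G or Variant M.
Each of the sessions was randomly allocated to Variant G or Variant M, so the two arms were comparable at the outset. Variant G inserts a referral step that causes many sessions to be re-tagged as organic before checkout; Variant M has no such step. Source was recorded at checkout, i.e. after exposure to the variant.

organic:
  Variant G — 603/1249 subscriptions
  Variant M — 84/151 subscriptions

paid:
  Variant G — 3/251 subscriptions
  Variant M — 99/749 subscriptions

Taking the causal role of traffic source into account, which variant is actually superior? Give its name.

The stratified and pooled comparisons disagree (Variant M wins within each traffic source; Variant G wins overall), so the answer turns on the causal role of traffic source.
Traffic source here is a post-treatment variable shaped by the variant; conditioning on it would introduce bias rather than remove it. The overall comparison is the causal one.
Pooled: Variant G 40.4% vs Variant M 20.3%; Variant G is higher overall.

Variant G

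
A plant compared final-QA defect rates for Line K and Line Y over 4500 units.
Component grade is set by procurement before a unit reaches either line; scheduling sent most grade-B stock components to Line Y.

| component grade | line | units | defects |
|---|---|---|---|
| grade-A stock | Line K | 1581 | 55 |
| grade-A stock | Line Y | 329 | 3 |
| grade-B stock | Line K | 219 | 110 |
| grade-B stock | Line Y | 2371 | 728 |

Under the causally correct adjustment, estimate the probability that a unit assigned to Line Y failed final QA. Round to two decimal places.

The stratified and pooled comparisons disagree (Line Y wins within each component grade; Line K wins overall), so the answer turns on the causal role of component grade.
Nothing the line does changes component grade; the imbalance is an allocation artefact. With component grade also predicting the outcome, the pooled figure is confounded, and the within-stratum comparison is the causal one.
Standardising Line Y to the population component grade mix: 0.424·3/329 + 0.576·728/2371 = 0.181.

0.18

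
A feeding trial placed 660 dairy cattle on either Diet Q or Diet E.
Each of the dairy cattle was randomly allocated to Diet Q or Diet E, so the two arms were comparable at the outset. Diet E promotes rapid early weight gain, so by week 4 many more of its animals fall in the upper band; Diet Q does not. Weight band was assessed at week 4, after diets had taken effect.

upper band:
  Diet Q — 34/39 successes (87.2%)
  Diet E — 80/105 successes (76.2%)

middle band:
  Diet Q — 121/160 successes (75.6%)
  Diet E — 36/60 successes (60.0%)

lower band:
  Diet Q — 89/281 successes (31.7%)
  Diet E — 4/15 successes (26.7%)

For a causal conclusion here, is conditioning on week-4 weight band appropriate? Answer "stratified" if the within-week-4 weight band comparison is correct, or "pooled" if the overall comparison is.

The week-4 weight band-specific comparison favours Diet Q throughout, but the pooled figures favour Diet E. The question is whether to condition on week-4 weight band.
Week-4 weight band here is a post-treatment variable shaped by the diet; conditioning on it would introduce bias rather than remove it. The overall comparison is the causal one.
Pooled: Diet Q 50.8% vs Diet E 66.7%; Diet E is higher overall.

pooled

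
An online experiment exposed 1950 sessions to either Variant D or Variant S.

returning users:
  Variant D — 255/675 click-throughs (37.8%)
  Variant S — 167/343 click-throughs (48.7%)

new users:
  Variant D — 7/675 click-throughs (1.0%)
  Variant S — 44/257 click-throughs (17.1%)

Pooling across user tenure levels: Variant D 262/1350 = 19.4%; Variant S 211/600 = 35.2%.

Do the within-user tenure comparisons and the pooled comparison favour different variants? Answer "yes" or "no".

no

Within each user tenure level (returning users 37.8% vs 48.7%; new users 1.0% vs 17.1%), Variant S has the higher rate every time. Pooled: 19.4% vs 35.2% — Variant S has the higher rate overall. They agree.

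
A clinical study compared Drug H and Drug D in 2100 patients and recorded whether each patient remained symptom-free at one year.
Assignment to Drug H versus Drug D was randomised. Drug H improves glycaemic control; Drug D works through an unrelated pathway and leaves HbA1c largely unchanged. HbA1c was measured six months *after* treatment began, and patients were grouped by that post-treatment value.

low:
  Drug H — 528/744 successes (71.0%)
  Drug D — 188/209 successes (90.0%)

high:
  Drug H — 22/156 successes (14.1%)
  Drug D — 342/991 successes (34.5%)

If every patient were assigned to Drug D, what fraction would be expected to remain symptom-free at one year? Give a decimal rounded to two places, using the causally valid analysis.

0.44

Drug D is higher inside every HbA1c stratum but Drug H is higher in aggregate. Whether to stratify depends on how HbA1c relates to the drug.
HbA1c is recorded after the drug and is itself shifted by it — it sits on the causal path from drug to outcome. Conditioning on a mediator would strip out part of the effect we want; the pooled comparison gives the total causal effect.
So P(outcome | do(Drug D)) is just the pooled rate for Drug D: 530/1200 = 0.442.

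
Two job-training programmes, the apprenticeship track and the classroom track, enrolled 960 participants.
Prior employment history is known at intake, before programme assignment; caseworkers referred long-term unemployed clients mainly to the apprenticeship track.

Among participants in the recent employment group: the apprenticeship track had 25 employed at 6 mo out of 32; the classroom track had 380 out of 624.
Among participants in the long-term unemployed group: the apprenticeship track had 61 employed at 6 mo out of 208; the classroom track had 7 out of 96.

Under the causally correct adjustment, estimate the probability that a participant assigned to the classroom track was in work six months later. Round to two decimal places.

0.44

Since prior employment history is a pre-existing factor (not a product of the programme) and it affects the outcome on its own, it is a confounder. The stratified rates, not the pooled rate, identify the causal effect.
Standardising the classroom track to the population prior employment history mix: 0.683·380/624 + 0.317·7/96 = 0.439.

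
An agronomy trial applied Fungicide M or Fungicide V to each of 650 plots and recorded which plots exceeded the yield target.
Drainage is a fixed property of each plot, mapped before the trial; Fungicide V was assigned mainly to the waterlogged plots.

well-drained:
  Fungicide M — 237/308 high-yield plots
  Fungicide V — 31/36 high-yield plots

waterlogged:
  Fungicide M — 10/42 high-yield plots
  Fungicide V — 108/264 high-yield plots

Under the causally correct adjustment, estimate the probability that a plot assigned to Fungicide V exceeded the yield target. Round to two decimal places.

Field drainage differs across fungicides for reasons unrelated to any effect of the fungicide itself, and it separately predicts the outcome — a classic confounder. We must compare within field drainage levels.
Standardising Fungicide V to the population field drainage mix: 0.529·31/36 + 0.471·108/264 = 0.648.

0.65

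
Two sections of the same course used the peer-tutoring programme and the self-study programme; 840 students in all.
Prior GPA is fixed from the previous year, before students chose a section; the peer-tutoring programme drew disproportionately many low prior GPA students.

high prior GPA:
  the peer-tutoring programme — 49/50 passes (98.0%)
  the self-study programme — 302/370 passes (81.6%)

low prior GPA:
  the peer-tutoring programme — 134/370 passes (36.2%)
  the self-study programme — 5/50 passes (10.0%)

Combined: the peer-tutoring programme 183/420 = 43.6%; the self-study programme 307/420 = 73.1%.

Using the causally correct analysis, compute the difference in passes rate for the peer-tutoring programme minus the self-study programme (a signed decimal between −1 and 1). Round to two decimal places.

+0.21

The stratified and pooled comparisons disagree (the peer-tutoring programme wins within each prior GPA band; the self-study programme wins overall), so the answer turns on the causal role of prior GPA band.
Prior GPA band differs across teaching methods for reasons unrelated to any effect of the teaching method itself, and it separately predicts the outcome — a classic confounder. We must compare within prior GPA band levels.
Adjusting over the population distribution of prior GPA band: 0.500·(0.980−0.816) + 0.500·(0.362−0.100) = +0.213.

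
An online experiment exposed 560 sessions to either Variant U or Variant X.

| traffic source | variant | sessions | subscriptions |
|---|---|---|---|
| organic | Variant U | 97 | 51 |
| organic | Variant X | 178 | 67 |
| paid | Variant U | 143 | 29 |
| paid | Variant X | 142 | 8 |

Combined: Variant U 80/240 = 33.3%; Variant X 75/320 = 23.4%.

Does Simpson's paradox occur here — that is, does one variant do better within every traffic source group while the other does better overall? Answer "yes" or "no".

no

Within each traffic source level (organic 52.6% vs 37.6%; paid 20.3% vs 5.6%), Variant U has the higher rate every time. Pooled: 33.3% vs 23.4% — Variant U has the higher rate overall. They agree.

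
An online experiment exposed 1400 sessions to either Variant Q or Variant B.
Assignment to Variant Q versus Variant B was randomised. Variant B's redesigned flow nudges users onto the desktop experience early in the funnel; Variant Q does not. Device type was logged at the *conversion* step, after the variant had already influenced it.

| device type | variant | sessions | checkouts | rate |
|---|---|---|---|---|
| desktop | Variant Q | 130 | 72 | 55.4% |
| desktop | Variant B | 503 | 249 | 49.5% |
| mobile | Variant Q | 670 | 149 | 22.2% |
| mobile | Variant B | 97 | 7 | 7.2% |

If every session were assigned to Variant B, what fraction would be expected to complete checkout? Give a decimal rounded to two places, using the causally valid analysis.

0.43

The stratified and pooled comparisons disagree (Variant Q wins within each device type; Variant B wins overall), so the answer turns on the causal role of device type.
Device type is downstream of the variant. One should not condition on a consequence of treatment, so the overall rates are the right comparison.
So P(outcome | do(Variant B)) is just the pooled rate for Variant B: 256/600 = 0.427.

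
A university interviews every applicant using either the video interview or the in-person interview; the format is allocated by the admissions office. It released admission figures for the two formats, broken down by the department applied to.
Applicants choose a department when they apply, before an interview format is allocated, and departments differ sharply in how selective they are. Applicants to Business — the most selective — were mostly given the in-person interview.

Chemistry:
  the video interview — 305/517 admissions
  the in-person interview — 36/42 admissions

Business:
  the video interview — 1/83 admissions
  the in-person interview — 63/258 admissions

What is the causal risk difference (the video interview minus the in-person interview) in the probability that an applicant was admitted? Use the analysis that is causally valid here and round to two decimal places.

the in-person interview is higher inside every department stratum but the video interview is higher in aggregate. Whether to stratify depends on how department relates to the interview format.
Department is set before the interview format has any effect — it is not caused by the interview format — and it independently drives the outcome. That makes it a confounder, so the causal comparison is within department levels.
Adjusting over the population distribution of department: 0.621·(0.590−0.857) + 0.379·(0.012−0.244) = -0.254.

-0.25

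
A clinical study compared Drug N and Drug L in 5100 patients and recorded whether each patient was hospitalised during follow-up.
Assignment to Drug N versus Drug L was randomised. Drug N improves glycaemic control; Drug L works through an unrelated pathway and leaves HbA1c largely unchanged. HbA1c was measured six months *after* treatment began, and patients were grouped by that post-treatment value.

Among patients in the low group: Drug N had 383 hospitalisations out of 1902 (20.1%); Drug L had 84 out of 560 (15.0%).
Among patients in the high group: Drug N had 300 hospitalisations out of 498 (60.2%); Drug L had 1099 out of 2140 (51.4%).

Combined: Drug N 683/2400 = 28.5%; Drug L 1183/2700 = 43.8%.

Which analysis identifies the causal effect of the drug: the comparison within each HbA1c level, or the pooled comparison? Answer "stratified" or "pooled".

pooled

HbA1c is recorded after the drug and is itself shifted by it — it sits on the causal path from drug to outcome. Conditioning on a mediator would strip out part of the effect we want; the pooled comparison gives the total causal effect.
Pooled: Drug N 28.5% vs Drug L 43.8%; Drug N is lower overall.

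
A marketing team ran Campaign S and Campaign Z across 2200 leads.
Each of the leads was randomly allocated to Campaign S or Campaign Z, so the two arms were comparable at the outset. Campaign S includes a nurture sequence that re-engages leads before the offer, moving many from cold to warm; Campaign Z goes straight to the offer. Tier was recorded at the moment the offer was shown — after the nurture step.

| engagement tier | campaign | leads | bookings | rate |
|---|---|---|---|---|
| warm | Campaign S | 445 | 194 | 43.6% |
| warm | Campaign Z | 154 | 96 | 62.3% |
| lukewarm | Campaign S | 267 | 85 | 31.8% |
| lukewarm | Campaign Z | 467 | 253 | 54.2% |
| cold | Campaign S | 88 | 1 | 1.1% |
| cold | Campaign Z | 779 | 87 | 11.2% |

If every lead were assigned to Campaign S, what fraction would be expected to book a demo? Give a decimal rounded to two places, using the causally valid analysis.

0.35

The stratified and pooled comparisons disagree (Campaign Z wins within each engagement tier; Campaign S wins overall), so the answer turns on the causal role of engagement tier.
Because the campaign influences engagement tier, engagement tier is a post-treatment mediator, not a confounder. Stratifying on it would bias the estimate; the causal effect is the crude pooled difference.
So P(outcome | do(Campaign S)) is just the pooled rate for Campaign S: 280/800 = 0.350.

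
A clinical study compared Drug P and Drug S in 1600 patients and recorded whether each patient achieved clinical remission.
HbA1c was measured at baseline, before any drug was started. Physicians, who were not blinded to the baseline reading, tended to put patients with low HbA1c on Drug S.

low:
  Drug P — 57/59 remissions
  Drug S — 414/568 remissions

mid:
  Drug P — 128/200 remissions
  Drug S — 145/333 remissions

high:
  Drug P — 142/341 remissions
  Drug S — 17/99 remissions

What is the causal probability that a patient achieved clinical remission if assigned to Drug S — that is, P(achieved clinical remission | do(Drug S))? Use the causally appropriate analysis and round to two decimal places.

HbA1c differs across drugs for reasons unrelated to any effect of the drug itself, and it separately predicts the outcome — a classic confounder. We must compare within HbA1c levels.
Standardising Drug S to the population HbA1c mix: 0.392·414/568 + 0.333·145/333 + 0.275·17/99 = 0.478.

0.48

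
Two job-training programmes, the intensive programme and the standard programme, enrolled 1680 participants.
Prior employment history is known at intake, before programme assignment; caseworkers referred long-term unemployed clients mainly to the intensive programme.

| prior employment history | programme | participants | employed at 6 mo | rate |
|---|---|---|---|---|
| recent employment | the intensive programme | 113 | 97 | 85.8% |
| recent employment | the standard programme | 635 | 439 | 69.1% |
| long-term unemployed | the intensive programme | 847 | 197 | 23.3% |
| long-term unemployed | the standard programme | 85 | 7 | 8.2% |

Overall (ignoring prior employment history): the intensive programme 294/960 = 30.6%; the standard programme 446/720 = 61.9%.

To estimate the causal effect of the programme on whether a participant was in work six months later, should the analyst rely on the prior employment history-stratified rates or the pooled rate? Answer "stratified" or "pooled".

Here prior employment history is a common cause — it drives both which programme a case falls under and the outcome. The crude comparison mixes populations; the stratum-specific rates are the causally relevant ones.
Within each level — recent employment: 85.8% vs 69.1%; long-term unemployed: 23.3% vs 8.2% — the intensive programme is higher every time.

stratified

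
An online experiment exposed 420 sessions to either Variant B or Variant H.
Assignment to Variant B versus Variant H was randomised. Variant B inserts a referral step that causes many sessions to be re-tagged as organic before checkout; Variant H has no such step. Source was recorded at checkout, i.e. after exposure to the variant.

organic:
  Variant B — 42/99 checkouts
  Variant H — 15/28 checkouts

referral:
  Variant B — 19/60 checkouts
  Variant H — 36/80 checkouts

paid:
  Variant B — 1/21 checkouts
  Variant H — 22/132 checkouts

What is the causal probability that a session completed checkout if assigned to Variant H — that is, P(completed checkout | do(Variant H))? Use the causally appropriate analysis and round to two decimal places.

0.30

Within every traffic source level Variant H has the higher rate, yet pooled Variant B does — Simpson's reversal.
Traffic source is recorded after the variant and is itself shifted by it — it sits on the causal path from variant to outcome. Conditioning on a mediator would strip out part of the effect we want; the pooled comparison gives the total causal effect.
So P(outcome | do(Variant H)) is just the pooled rate for Variant H: 73/240 = 0.304.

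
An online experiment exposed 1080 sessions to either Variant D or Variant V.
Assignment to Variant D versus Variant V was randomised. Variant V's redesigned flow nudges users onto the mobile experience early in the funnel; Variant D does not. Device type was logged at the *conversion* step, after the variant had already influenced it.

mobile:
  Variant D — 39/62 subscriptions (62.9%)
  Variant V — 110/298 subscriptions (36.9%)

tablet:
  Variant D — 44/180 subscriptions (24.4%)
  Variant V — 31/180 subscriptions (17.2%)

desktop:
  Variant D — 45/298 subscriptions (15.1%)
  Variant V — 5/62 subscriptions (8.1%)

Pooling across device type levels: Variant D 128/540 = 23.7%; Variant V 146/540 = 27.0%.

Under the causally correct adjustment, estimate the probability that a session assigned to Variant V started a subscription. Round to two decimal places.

0.27

Device type here is a post-treatment variable shaped by the variant; conditioning on it would introduce bias rather than remove it. The overall comparison is the causal one.
So P(outcome | do(Variant V)) is just the pooled rate for Variant V: 146/540 = 0.270.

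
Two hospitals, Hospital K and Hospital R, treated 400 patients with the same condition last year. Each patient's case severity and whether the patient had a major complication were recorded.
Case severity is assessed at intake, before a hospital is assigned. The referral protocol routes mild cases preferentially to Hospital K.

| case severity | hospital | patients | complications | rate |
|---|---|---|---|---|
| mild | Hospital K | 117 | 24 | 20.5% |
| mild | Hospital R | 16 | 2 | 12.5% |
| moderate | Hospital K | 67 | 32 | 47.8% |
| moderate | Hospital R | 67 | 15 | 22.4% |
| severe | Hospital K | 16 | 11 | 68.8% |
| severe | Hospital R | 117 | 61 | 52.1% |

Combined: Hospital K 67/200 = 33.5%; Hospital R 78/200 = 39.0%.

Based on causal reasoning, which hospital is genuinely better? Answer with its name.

Since case severity is a pre-existing factor (not a product of the hospital) and it affects the outcome on its own, it is a confounder. The stratified rates, not the pooled rate, identify the causal effect.
Within each level — mild: 20.5% vs 12.5%; moderate: 47.8% vs 22.4%; severe: 68.8% vs 52.1% — Hospital R is lower every time.

Hospital R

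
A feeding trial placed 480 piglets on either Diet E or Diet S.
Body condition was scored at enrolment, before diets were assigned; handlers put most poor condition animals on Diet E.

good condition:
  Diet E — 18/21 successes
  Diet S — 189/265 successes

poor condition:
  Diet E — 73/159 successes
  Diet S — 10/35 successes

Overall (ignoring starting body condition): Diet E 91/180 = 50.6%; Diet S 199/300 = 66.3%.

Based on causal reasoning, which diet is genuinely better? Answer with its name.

The stratified and pooled comparisons disagree (Diet E wins within each starting body condition; Diet S wins overall), so the answer turns on the causal role of starting body condition.
Nothing the diet does changes starting body condition; the imbalance is an allocation artefact. With starting body condition also predicting the outcome, the pooled figure is confounded, and the within-stratum comparison is the causal one.
Within each level — good condition: 85.7% vs 71.3%; poor condition: 45.9% vs 28.6% — Diet E is higher every time.

Diet E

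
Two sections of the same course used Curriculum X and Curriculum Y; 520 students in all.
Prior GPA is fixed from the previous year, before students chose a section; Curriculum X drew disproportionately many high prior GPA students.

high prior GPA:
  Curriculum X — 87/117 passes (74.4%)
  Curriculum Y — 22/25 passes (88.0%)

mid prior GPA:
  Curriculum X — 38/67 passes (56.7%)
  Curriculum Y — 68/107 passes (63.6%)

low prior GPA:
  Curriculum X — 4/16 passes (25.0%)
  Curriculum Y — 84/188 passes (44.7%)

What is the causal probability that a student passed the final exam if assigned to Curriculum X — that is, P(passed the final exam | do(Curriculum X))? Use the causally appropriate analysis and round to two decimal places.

0.49

Prior GPA band is set before the teaching method has any effect — it is not caused by the teaching method — and it independently drives the outcome. That makes it a confounder, so the causal comparison is within prior GPA band levels.
Standardising Curriculum X to the population prior GPA band mix: 0.273·87/117 + 0.335·38/67 + 0.392·4/16 = 0.491.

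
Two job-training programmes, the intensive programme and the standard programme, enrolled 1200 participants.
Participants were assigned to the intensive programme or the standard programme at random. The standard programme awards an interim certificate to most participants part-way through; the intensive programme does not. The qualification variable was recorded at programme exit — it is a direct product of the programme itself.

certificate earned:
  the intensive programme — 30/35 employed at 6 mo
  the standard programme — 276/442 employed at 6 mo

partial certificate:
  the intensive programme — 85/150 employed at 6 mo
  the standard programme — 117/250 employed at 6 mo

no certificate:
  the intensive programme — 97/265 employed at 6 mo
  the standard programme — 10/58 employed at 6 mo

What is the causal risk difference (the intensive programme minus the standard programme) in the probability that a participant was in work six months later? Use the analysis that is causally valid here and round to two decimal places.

-0.07

The distribution of qualification attained during the programme is itself part of what the programme does — it is an intermediate outcome. Holding it fixed would remove that part of the effect; the total effect is the pooled difference.
The causal difference is the pooled difference: 0.471 − 0.537 = -0.066.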